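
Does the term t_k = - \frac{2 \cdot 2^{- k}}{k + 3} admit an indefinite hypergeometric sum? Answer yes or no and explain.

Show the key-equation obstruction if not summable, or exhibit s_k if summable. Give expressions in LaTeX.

Ratio r(k) = (k + 3)/(2*(k + 4)).
Factor: A=k/2 + 3/2; B=k + 4; C=1.
Need (k/2 + 3/2)·f(k+1) − (k + 3)·f(k) = 1.
Bound: deg f ≤ -1.
deg f ≤ -1 is impossible — no certificate.

No — t_k has no hypergeometric antidifference.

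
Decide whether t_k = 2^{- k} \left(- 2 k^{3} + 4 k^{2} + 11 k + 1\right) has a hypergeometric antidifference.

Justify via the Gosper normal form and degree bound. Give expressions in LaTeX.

Yes. s_k = 2^{1 - k} \left(2 k^{3} + 2 k^{2} - k + 2\right).

t_(k+1)/t_k = (k**3 + k**2 - 13*k/2 - 7)/(2*k**3 - 4*k**2 - 11*k - 1).
So A=1/2 and B=1, with C=k**3 - 2*k**2 - 11*k/2 - 1/2.
f must satisfy (1/2)·f(k+1) − (1)·f(k) = k**3 - 2*k**2 - 11*k/2 - 1/2.
Degrees (0,0,3) ⇒ d ≤ 3.
A polynomial solution: f(k) = -2*k**3 - 2*k**2 + k - 2.
Then R = B(k−1)f/C = -2*(2*k**3 + 2*k**2 - k + 2)/(2*k**3 - 4*k**2 - 11*k - 1), so s_k = R(k)·t_k = 2**(1 - k)*(2*k**3 + 2*k**2 - k + 2).
Δs = (-2*k**3 + 4*k**2 + 11*k + 1)/2**k, as required.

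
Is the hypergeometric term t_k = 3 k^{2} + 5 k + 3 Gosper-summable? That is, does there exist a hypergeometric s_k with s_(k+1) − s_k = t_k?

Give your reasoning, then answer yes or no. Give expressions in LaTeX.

Yes. s_k = k \left(k^{2} + k + 1\right).

Step 1: r(k) = (3*k**2 + 11*k + 11)/(3*k**2 + 5*k + 3).
Gosper form: A/B · C(k+1)/C(k) with A=1, B=1, C=k**2 + 5*k/3 + 1.
Key eq: (1)·f(k+1) = (1)·f(k) + (k**2 + 5*k/3 + 1).
deg f ≤ 3 (via 0,0,2).
Match coefficients ⇒ f(k) = k*(k**2 + k + 1)/3.
Certificate R = B(k−1)f/C = k*(k**2 + k + 1)/(3*k**2 + 5*k + 3) gives s_k = k*(k**2 + k + 1).
Δs = 3*k**2 + 5*k + 3, as required.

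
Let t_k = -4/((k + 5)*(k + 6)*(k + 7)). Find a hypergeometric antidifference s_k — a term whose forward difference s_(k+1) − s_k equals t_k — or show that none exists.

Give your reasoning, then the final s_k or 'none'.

s_k = k*(-k - 11)/(15*(k + 5)*(k + 6))

Step 1: r(k) = (k + 5)/(k + 8).
Take A(k)=k + 5, B(k)=k + 8, C(k)=1.
Need (k + 5)·f(k+1) − (k + 7)·f(k) = 1.
Bound: deg f ≤ 2.
Solve for f: f(k) = k*(k + 11)/60 (degree 2 ≤ 2).
R(k) = B(k−1)·f(k)/C(k) = k*(k + 7)*(k + 11)/60; s_k = R·t_k = k*(-k - 11)/(15*(k + 5)*(k + 6)).
s_(k+1) − s_k = -4/(k**3 + 18*k**2 + 107*k + 210) = t_k.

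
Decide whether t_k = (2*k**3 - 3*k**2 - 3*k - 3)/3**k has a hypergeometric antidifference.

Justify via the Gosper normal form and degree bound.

Yes. s_k = 3**(1 - k)*(1 - k**3).

t_(k+1)/t_k = (2*k**3 + 3*k**2 - 3*k - 7)/(3*(2*k**3 - 3*k**2 - 3*k - 3)).
Factor: A=1/3; B=1; C=k**3 - 3*k**2/2 - 3*k/2 - 3/2.
Solve (1/3)·f(k+1) − (1)·f(k) = k**3 - 3*k**2/2 - 3*k/2 - 3/2.
deg f ≤ 3 (via 0,0,3).
Coefficient equations give f(k) = -3*(k - 1)*(k**2 + k + 1)/2.
Then R = B(k−1)f/C = -3*(k - 1)*(k**2 + k + 1)/(2*k**3 - 3*k**2 - 3*k - 3), so s_k = R(k)·t_k = 3**(1 - k)*(1 - k**3).
Check: Δs_k = (3*k**3 - (k + 1)**3 - 2)/3**k. ✓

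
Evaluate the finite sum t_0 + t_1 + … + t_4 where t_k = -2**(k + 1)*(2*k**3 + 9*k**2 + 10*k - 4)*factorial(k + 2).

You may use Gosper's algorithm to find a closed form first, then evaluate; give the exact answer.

r(k) = 2*(2*k**4 + 21*k**3 + 79*k**2 + 119*k + 51)/(2*k**3 + 9*k**2 + 10*k - 4) after simplifying.
Take A(k)=2*k + 6, B(k)=1, C(k)=k**3 + 9*k**2/2 + 5*k - 2.
Solve (2*k + 6)·f(k+1) − (1)·f(k) = k**3 + 9*k**2/2 + 5*k - 2.
deg f ≤ 2 (via 1,0,3).
Solve for f: f(k) = (k**2 - 2)/2 (degree 2 ≤ 2).
R(k) = B(k−1)·f(k)/C(k) = (k**2 - 2)/(2*k**3 + 9*k**2 + 10*k - 4); s_k = R·t_k = -2**(k + 1)*(k**2 - 2)*factorial(k + 2).
Check: Δs_k = -2**(k + 1)*(2*k**3 + 9*k**2 + 10*k - 4)*factorial(k + 2). ✓
Sum = s_(5) − s_(0); s_(5) = -7418880, s_(0) = 8 ⇒ -7418888.

Σ = -7418888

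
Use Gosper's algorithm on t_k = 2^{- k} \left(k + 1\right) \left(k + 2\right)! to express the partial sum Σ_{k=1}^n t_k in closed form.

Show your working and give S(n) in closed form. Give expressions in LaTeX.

Compute t_(k+1)/t_k: get (k + 2)*(k + 3)/(2*(k + 1)).
Gosper form: A/B · C(k+1)/C(k) with A=k/2 + 3/2, B=1, C=k + 1.
Key eq: (k/2 + 3/2)·f(k+1) = (1)·f(k) + (k + 1).
deg f ≤ 0 (via 1,0,1).
A polynomial solution: f(k) = 2.
Then R = B(k−1)f/C = 2/(k + 1), so s_k = R(k)·t_k = 2**(1 - k)*factorial(k + 2).
Check: Δs_k = (k + 1)*factorial(k + 2)/2**k. ✓
Telescope: S(n) = s_(n+1) − s_(1) = factorial(n + 3)/2**n − (6) = -6 + factorial(n + 3)/2**n.

S(n) = -6 + 2^{- n} \left(n + 3\right)!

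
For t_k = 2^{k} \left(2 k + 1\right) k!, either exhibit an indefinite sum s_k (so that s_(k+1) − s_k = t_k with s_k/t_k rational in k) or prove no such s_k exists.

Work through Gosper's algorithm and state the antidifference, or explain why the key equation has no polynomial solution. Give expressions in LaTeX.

t_(k+1)/t_k = 2*(k + 1)*(2*k + 3)/(2*k + 1).
A = 2*k + 2, B = 1, C = k + 1/2.
Need (2*k + 2)·f(k+1) − (1)·f(k) = k + 1/2.
Degrees (1,0,1) ⇒ d ≤ 0.
A polynomial solution: f(k) = 1/2.
So s_k = (B(k−1)f/C)·t_k = (1/(2*k + 1))·t_k = 2**k*factorial(k).
Check: Δs_k = 2**k*(2*k + 1)*factorial(k). ✓

s_k = 2^{k} k!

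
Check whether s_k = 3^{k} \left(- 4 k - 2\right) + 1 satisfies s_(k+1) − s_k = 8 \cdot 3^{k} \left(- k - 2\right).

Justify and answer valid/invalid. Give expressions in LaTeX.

Valid: the claim telescopes to t_k.

s_(k+1) = -6*3**k*(2*k + 3) + 1
s_(k+1) − s_k = 8*3**k*(-k - 2)
(s_(k+1) − s_k) − t_k = 0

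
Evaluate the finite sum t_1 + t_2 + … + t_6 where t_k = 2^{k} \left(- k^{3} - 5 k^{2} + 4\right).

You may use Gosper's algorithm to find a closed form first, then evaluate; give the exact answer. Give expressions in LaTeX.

Σ = -35844

r(k) = 2*((k + 1)**3 + 5*(k + 1)**2 - 4)/(k**3 + 5*k**2 - 4) after simplifying.
So A=2 and B=1, with C=k**3 + 5*k**2 - 4.
f must satisfy (2)·f(k+1) − (1)·f(k) = k**3 + 5*k**2 - 4.
deg f ≤ 3 (via 0,0,3).
Match coefficients ⇒ f(k) = k*(k - 2)*(k + 1).
So s_k = (B(k−1)f/C)·t_k = (k*(k - 2)/(k**2 + 4*k - 4))·t_k = 2**k*k*(-k**2 + k + 2).
s_(k+1) − s_k = 2**k*(-k**3 - 5*k**2 + 4) = t_k.
Telescoping: Σ = s_(7) − s_(1) = -35840 − (4) = -35844.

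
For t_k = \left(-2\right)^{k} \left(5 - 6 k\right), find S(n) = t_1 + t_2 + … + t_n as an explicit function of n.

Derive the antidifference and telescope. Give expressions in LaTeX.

t_(k+1)/t_k = 2*(-6*k - 1)/(6*k - 5).
Gosper form: A/B · C(k+1)/C(k) with A=-2, B=1, C=k - 5/6.
f must satisfy (-2)·f(k+1) − (1)·f(k) = k - 5/6.
Bound: deg f ≤ 1.
Solve for f: f(k) = -(2*k - 3)/6 (degree 1 ≤ 1).
Then R = B(k−1)f/C = -(2*k - 3)/(6*k - 5), so s_k = R(k)·t_k = (-2)**k*(2*k - 3).
Δs = (-2)**k*(5 - 6*k), as required.
Telescope: S(n) = s_(n+1) − s_(1) = (-2)**(n + 1)*(2*n - 1) − (2) = -4*(-2)**n*n + 2*(-2)**n - 2.

S(n) = - 4 \left(-2\right)^{n} n + 2 \left(-2\right)^{n} - 2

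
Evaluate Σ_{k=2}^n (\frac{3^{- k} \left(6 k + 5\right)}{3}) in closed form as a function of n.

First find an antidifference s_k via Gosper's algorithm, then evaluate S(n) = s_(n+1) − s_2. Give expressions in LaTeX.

S(n) = 3^{- n - 2} \left(10 \cdot 3^{n} - 9 n - 21\right)

The ratio is (6*k + 11)/(3*(6*k + 5)).
Normal form (A,B,C) = (1/3, 1, k + 5/6).
Key eq: (1/3)·f(k+1) = (1)·f(k) + (k + 5/6).
deg f ≤ 1 (via 0,0,1).
Solve for f: f(k) = -(3*k + 4)/2 (degree 1 ≤ 1).
Then R = B(k−1)f/C = -3*(3*k + 4)/(6*k + 5), so s_k = R(k)·t_k = (-3*k - 4)/3**k.
Check: Δs_k = (6*k + 5)/(3*3**k). ✓
s_(n+1) = 3**(-n - 1)*(-3*n - 7) and s_(2) = -10/9, so S(n) = 3**(-n - 2)*(10*3**n - 9*n - 21).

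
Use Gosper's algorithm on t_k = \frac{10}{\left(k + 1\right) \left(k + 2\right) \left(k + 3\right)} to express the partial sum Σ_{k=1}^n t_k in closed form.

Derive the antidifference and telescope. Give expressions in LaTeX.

Step 1: r(k) = (k + 1)/(k + 4).
Take A(k)=k + 1, B(k)=k + 4, C(k)=1.
Need (k + 1)·f(k+1) − (k + 3)·f(k) = 1.
Bound: deg f ≤ 2.
Solve for f: f(k) = k*(k + 3)/4 (degree 2 ≤ 2).
R(k) = B(k−1)·f(k)/C(k) = k*(k + 3)**2/4; s_k = R·t_k = 5*k*(k + 3)/(2*(k + 1)*(k + 2)).
Δs = 10/(k**3 + 6*k**2 + 11*k + 6), as required.
Σ_(k=1)^n t_k = s_(n+1) − s_(1) = (5*(n**2 + 5*n + 4)/(2*(n**2 + 5*n + 6))) − (5/3), i.e. 5*n*(n + 5)/(6*(n**2 + 5*n + 6)).

S(n) = \frac{5 n \left(n + 5\right)}{6 \left(n^{2} + 5 n + 6\right)}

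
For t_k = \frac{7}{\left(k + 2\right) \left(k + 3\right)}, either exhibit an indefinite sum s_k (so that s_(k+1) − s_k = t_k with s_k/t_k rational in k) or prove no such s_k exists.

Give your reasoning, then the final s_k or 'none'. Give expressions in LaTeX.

s_k = \frac{7 k}{2 \left(k + 2\right)}

Compute t_(k+1)/t_k: get (k + 2)/(k + 4).
A = k + 2, B = k + 4, C = 1.
Set up (k + 2)·f(k+1) − (k + 3)·f(k) − (1) = 0.
From deg A=1, deg B=1, deg C=0: d=1.
Solve for f: f(k) = k/2 (degree 1 ≤ 1).
R(k) = B(k−1)·f(k)/C(k) = k*(k + 3)/2; s_k = R·t_k = 7*k/(2*(k + 2)).
Δs = 7/(k**2 + 5*k + 6), as required.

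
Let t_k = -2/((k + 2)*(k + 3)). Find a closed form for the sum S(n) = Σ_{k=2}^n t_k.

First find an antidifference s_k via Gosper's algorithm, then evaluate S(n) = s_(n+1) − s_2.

t_(k+1)/t_k = (k + 2)/(k + 4).
Take A(k)=k + 2, B(k)=k + 4, C(k)=1.
f must satisfy (k + 2)·f(k+1) − (k + 3)·f(k) = 1.
deg f ≤ 1 (via 1,1,0).
Match coefficients ⇒ f(k) = k/2.
Then R = B(k−1)f/C = k*(k + 3)/2, so s_k = R(k)·t_k = -k/(k + 2).
Check: Δs_k = -2/(k**2 + 5*k + 6). ✓
s_(n+1) = (-n - 1)/(n + 3) and s_(2) = -1/2, so S(n) = (1 - n)/(2*(n + 3)).

S(n) = (1 - n)/(2*(n + 3))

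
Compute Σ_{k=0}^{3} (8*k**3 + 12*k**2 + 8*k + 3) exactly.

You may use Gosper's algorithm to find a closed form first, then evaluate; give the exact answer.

Σ = 516

The ratio is (8*k**3 + 36*k**2 + 56*k + 31)/(8*k**3 + 12*k**2 + 8*k + 3).
Normal form (A,B,C) = (1, 1, k**3 + 3*k**2/2 + k + 3/8).
f must satisfy (1)·f(k+1) − (1)·f(k) = k**3 + 3*k**2/2 + k + 3/8.
deg f ≤ 4 (via 0,0,3).
Match coefficients ⇒ f(k) = k*(2*k**3 + 1)/8.
Then R = B(k−1)f/C = k*(2*k**3 + 1)/(8*k**3 + 12*k**2 + 8*k + 3), so s_k = R(k)·t_k = 2*k**4 + k.
s_(k+1) − s_k = -2*k**4 + 2*(k + 1)**4 + 1 = t_k.
Telescoping: Σ = s_(4) − s_(0) = 516 − (0) = 516.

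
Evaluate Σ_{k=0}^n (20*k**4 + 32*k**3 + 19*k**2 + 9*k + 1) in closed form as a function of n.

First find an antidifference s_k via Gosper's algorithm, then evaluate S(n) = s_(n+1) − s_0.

Step 1: r(k) = (20*k**4 + 112*k**3 + 235*k**2 + 223*k + 81)/(20*k**4 + 32*k**3 + 19*k**2 + 9*k + 1).
Gosper form: A/B · C(k+1)/C(k) with A=1, B=1, C=k**4 + 8*k**3/5 + 19*k**2/20 + 9*k/20 + 1/20.
Key eq: (1)·f(k+1) = (1)·f(k) + (k**4 + 8*k**3/5 + 19*k**2/20 + 9*k/20 + 1/20).
Bound: deg f ≤ 5.
Coefficient equations give f(k) = k*(4*k**4 - 2*k**3 - 3*k**2 + 3*k - 1)/20.
So s_k = (B(k−1)f/C)·t_k = (k*(4*k**4 - 2*k**3 - 3*k**2 + 3*k - 1)/(20*k**4 + 32*k**3 + 19*k**2 + 9*k + 1))·t_k = k*(4*k**4 - 2*k**3 - 3*k**2 + 3*k - 1).
Δs = 20*k**4 + 32*k**3 + 19*k**2 + 9*k + 1, as required.
Σ_(k=0)^n t_k = s_(n+1) − s_(0) = (4*n**5 + 18*n**4 + 29*n**3 + 22*n**2 + 8*n + 1) − (0), i.e. 4*n**5 + 18*n**4 + 29*n**3 + 22*n**2 + 8*n + 1.

S(n) = 4*n**5 + 18*n**4 + 29*n**3 + 22*n**2 + 8*n + 1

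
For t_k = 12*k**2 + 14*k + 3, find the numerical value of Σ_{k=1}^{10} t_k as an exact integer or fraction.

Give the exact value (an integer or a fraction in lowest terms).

Step 1: r(k) = (12*k**2 + 38*k + 29)/(12*k**2 + 14*k + 3).
A = 1, B = 1, C = k**2 + 7*k/6 + 1/4.
f must satisfy (1)·f(k+1) − (1)·f(k) = k**2 + 7*k/6 + 1/4.
deg f ≤ 3 (via 0,0,2).
Solving with deg f ≤ 3: f(k) = k*(4*k**2 + k - 2)/12.
Get s_k = R·t_k = k*(4*k**2 + k - 2) with R(k) = B(k−1)f(k)/C(k) = k*(4*k**2 + k - 2)/(12*k**2 + 14*k + 3).
Check: Δs_k = 12*k**2 + 14*k + 3. ✓
Evaluate s at k=11 and k=1: 5423 and 3; difference 5420.

Σ = 5420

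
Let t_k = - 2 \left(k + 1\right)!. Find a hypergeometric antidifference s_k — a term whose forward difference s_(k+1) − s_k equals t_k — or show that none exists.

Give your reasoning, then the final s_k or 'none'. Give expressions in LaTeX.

not Gosper-summable; s_k does not exist

Step 1: r(k) = k + 2.
Factor: A=k + 2; B=1; C=1.
Solve (k + 2)·f(k+1) − (1)·f(k) = 1.
deg f ≤ -1 (via 1,0,0).
d = -1 < 0 ⇒ no nonzero polynomial f; not summable.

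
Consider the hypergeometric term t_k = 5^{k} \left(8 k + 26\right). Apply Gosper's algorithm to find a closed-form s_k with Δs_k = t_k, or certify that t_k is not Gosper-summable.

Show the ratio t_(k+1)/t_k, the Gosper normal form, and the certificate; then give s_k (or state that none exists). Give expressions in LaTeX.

Ratio r(k) = 5*(4*k + 17)/(4*k + 13).
Factor: A=5; B=1; C=k + 13/4.
f must satisfy (5)·f(k+1) − (1)·f(k) = k + 13/4.
Degrees (0,0,1) ⇒ d ≤ 1.
Solve for f: f(k) = (k + 2)/4 (degree 1 ≤ 1).
Then R = B(k−1)f/C = (k + 2)/(4*k + 13), so s_k = R(k)·t_k = 2*5**k*(k + 2).
Check: Δs_k = 5**k*(8*k + 26). ✓

s_k = 2 \cdot 5^{k} \left(k + 2\right)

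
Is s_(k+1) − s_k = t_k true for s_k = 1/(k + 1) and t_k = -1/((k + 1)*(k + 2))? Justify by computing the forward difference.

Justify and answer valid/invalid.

s_(k+1) = 1/(k + 2)
s_(k+1) − s_k = -1/((k + 1)*(k + 2))
(s_(k+1) − s_k) − t_k = 0

Valid — Δs_k = t_k.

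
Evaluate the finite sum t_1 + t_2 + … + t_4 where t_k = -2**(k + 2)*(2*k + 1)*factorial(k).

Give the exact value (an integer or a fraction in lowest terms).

Σ = -15352

Ratio r(k) = 2*(k + 1)*(2*k + 3)/(2*k + 1).
Factor: A=2*k + 2; B=1; C=k + 1/2.
f must satisfy (2*k + 2)·f(k+1) − (1)·f(k) = k + 1/2.
Bound: deg f ≤ 0.
Solving with deg f ≤ 0: f(k) = 1/2.
Get s_k = R·t_k = -2**(k + 2)*factorial(k) with R(k) = B(k−1)f(k)/C(k) = 1/(2*k + 1).
Check: Δs_k = -2**(k + 2)*(2*k + 1)*factorial(k). ✓
Telescoping: Σ = s_(5) − s_(1) = -15360 − (-8) = -15352.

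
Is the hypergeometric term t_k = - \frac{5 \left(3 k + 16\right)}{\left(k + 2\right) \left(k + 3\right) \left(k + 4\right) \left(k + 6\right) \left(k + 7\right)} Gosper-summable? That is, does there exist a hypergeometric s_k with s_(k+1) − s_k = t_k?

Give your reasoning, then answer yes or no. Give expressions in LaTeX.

Compute t_(k+1)/t_k: get (k + 2)*(k + 6)*(3*k + 19)/((k + 5)*(k + 8)*(3*k + 16)).
Take A(k)=k + 2, B(k)=k + 8, C(k)=k**2 + 31*k/3 + 80/3.
Key eq: (k + 2)·f(k+1) = (k + 7)·f(k) + (k**2 + 31*k/3 + 80/3).
Degrees (1,1,2) ⇒ d ≤ 5.
Solving with deg f ≤ 5: f(k) = k*(k + 4)*(k + 5)*(k**2 + 11*k + 36)/108.
Then R = B(k−1)f/C = k*(k + 4)*(k + 7)*(k**2 + 11*k + 36)/(36*(3*k + 16)), so s_k = R(k)·t_k = 5*k*(-k**2 - 11*k - 36)/(36*(k**3 + 11*k**2 + 36*k + 36)).
Δs = 5*(-3*k - 16)/(k**5 + 22*k**4 + 185*k**3 + 740*k**2 + 1404*k + 1008), as required.

Yes. s_k = \frac{5 k \left(- k^{2} - 11 k - 36\right)}{36 \left(k^{3} + 11 k^{2} + 36 k + 36\right)}.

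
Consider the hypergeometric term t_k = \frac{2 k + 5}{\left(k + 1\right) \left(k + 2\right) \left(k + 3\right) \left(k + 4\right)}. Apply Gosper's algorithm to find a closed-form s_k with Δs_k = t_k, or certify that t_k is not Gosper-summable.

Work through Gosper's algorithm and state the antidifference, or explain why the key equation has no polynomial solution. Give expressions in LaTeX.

Compute t_(k+1)/t_k: get (k + 1)*(2*k + 7)/((k + 5)*(2*k + 5)).
Gosper form: A/B · C(k+1)/C(k) with A=k + 1, B=k + 5, C=k + 5/2.
Set up (k + 1)·f(k+1) − (k + 4)·f(k) − (k + 5/2) = 0.
Degrees (1,1,1) ⇒ d ≤ 3.
Solve for f: f(k) = k*(k + 2)*(k + 4)/6 (degree 3 ≤ 3).
Then R = B(k−1)f/C = k*(k + 2)*(k + 4)**2/(3*(2*k + 5)), so s_k = R(k)·t_k = k*(k + 4)/(3*(k**2 + 4*k + 3)).
Check: Δs_k = (2*k + 5)/(k**4 + 10*k**3 + 35*k**2 + 50*k + 24). ✓

s_k = \frac{k \left(k + 4\right)}{3 \left(k^{2} + 4 k + 3\right)}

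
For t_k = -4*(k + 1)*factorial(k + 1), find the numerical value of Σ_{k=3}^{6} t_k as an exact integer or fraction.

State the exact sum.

r(k) = (k + 2)**2/(k + 1) after simplifying.
Factor: A=k + 2; B=1; C=k + 1.
Solve (k + 2)·f(k+1) − (1)·f(k) = k + 1.
Degrees (1,0,1) ⇒ d ≤ 0.
Solve for f: f(k) = 1 (degree 0 ≤ 0).
Get s_k = R·t_k = -4*factorial(k + 1) with R(k) = B(k−1)f(k)/C(k) = 1/(k + 1).
Δs = -4*(k + 1)*factorial(k + 1), as required.
Telescoping: Σ = s_(7) − s_(3) = -161280 − (-96) = -161184.

Σ = -161184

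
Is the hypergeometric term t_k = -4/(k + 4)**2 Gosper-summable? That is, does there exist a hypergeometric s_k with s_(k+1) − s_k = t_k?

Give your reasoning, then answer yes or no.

No — key equation has no polynomial f.

Ratio r(k) = (k + 4)**2/(k + 5)**2.
So A=k**2 + 8*k + 16 and B=k**2 + 10*k + 25, with C=1.
Key eq: (k**2 + 8*k + 16)·f(k+1) = (k**2 + 8*k + 16)·f(k) + (1).
d = 0 from the (2,2,0) case.
Write f(k) = c0. Then LHS − RHS = -1, requiring -1 = 0: contradictory. No certificate.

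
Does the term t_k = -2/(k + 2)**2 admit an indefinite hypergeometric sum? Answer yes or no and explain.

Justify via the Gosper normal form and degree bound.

No. Not Gosper-summable.

r(k) = (k + 2)**2/(k + 3)**2 after simplifying.
Factor: A=k**2 + 4*k + 4; B=k**2 + 6*k + 9; C=1.
Need (k**2 + 4*k + 4)·f(k+1) − (k**2 + 4*k + 4)·f(k) = 1.
Degrees (2,2,0) ⇒ d ≤ 0.
f = c0 ⇒ A·f(k+1) − B(k−1)·f(k) − C = -1. The system {-1 = 0} is inconsistent; no antidifference.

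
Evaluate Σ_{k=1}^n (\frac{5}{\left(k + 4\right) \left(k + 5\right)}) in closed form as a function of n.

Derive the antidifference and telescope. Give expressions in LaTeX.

Compute t_(k+1)/t_k: get (k + 4)/(k + 6).
Factor: A=k + 4; B=k + 6; C=1.
Key eq: (k + 4)·f(k+1) = (k + 5)·f(k) + (1).
Degrees (1,1,0) ⇒ d ≤ 1.
Solve for f: f(k) = k/4 (degree 1 ≤ 1).
Then R = B(k−1)f/C = k*(k + 5)/4, so s_k = R(k)·t_k = 5*k/(4*(k + 4)).
Check: Δs_k = 5/(k**2 + 9*k + 20). ✓
Σ_(k=1)^n t_k = s_(n+1) − s_(1) = (5*(n + 1)/(4*(n + 5))) − (1/4), i.e. n/(n + 5).

S(n) = \frac{n}{n + 5}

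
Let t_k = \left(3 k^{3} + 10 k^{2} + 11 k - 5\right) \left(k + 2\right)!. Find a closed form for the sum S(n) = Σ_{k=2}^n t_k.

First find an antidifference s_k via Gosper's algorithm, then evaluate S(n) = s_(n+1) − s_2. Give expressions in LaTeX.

S(n) = 3 n^{2} \left(n + 3\right)! + 4 n \left(n + 3\right)! - 3 \left(n + 3\right)! - 96

The ratio is (3*k**4 + 28*k**3 + 97*k**2 + 139*k + 57)/(3*k**3 + 10*k**2 + 11*k - 5).
A = k + 3, B = 1, C = k**3 + 10*k**2/3 + 11*k/3 - 5/3.
Key eq: (k + 3)·f(k+1) = (1)·f(k) + (k**3 + 10*k**2/3 + 11*k/3 - 5/3).
Degrees (1,0,3) ⇒ d ≤ 2.
Coefficient equations give f(k) = (3*k**2 - 2*k - 4)/3.
So s_k = (B(k−1)f/C)·t_k = ((3*k**2 - 2*k - 4)/(3*k**3 + 10*k**2 + 11*k - 5))·t_k = (3*k**2 - 2*k - 4)*factorial(k + 2).
Verify: (3*k**3 + 10*k**2 + 11*k - 5)*factorial(k + 2) matches t_k.
Σ_(k=2)^n t_k = s_(n+1) − s_(2) = ((3*n**2 + 4*n - 3)*factorial(n + 3)) − (96), i.e. 3*n**2*factorial(n + 3) + 4*n*factorial(n + 3) - 3*factorial(n + 3) - 96.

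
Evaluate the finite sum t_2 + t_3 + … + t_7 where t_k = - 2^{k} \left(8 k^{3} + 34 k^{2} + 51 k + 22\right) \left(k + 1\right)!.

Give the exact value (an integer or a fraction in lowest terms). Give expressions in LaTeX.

Σ = -25825443360

r(k) = 2*(8*k**4 + 74*k**3 + 259*k**2 + 401*k + 230)/(8*k**3 + 34*k**2 + 51*k + 22) after simplifying.
A = 2*k + 4, B = 1, C = k**3 + 17*k**2/4 + 51*k/8 + 11/4.
f must satisfy (2*k + 4)·f(k+1) − (1)·f(k) = k**3 + 17*k**2/4 + 51*k/8 + 11/4.
d = 2 from the (1,0,3) case.
Coefficient equations give f(k) = (4*k**2 + 3*k - 2)/8.
R(k) = B(k−1)·f(k)/C(k) = (4*k**2 + 3*k - 2)/(8*k**3 + 34*k**2 + 51*k + 22); s_k = R·t_k = -2**k*(4*k**2 + 3*k - 2)*factorial(k + 1).
Verify: -2**k*(8*k**3 + 34*k**2 + 51*k + 22)*factorial(k + 1) matches t_k.
Sum = s_(8) − s_(2); s_(8) = -25825443840, s_(2) = -480 ⇒ -25825443360.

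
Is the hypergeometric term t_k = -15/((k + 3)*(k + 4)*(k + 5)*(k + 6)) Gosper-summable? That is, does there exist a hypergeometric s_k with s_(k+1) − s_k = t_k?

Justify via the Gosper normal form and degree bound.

Yes. s_k = k*(-k**2 - 12*k - 47)/(12*(k + 3)*(k + 4)*(k + 5)).

Ratio r(k) = (k + 3)/(k + 7).
Normal form (A,B,C) = (k + 3, k + 7, 1).
Need (k + 3)·f(k+1) − (k + 6)·f(k) = 1.
From deg A=1, deg B=1, deg C=0: d=3.
Solving with deg f ≤ 3: f(k) = k*(k**2 + 12*k + 47)/180.
Get s_k = R·t_k = k*(-k**2 - 12*k - 47)/(12*(k + 3)*(k + 4)*(k + 5)) with R(k) = B(k−1)f(k)/C(k) = k*(k + 6)*(k**2 + 12*k + 47)/180.
Check: Δs_k = -15/(k**4 + 18*k**3 + 119*k**2 + 342*k + 360). ✓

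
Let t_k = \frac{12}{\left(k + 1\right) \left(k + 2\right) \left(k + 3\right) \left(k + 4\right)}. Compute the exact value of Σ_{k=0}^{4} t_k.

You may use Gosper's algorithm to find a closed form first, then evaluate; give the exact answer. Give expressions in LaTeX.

Σ = 55/84

Compute t_(k+1)/t_k: get (k + 1)/(k + 5).
Normal form (A,B,C) = (k + 1, k + 5, 1).
Solve (k + 1)·f(k+1) − (k + 4)·f(k) = 1.
deg f ≤ 3 (via 1,1,0).
Coefficient equations give f(k) = k*(k**2 + 6*k + 11)/18.
R(k) = B(k−1)·f(k)/C(k) = k*(k + 4)*(k**2 + 6*k + 11)/18; s_k = R·t_k = 2*k*(k**2 + 6*k + 11)/(3*(k + 1)*(k + 2)*(k + 3)).
s_(k+1) − s_k = 12/(k**4 + 10*k**3 + 35*k**2 + 50*k + 24) = t_k.
Evaluate s at k=5 and k=0: 55/84 and 0; difference 55/84.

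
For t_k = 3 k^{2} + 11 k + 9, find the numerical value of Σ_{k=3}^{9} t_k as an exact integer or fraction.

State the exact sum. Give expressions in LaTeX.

Σ = 1365

Compute t_(k+1)/t_k: get (3*k**2 + 17*k + 23)/(3*k**2 + 11*k + 9).
Gosper form: A/B · C(k+1)/C(k) with A=1, B=1, C=k**2 + 11*k/3 + 3.
f must satisfy (1)·f(k+1) − (1)·f(k) = k**2 + 11*k/3 + 3.
From deg A=0, deg B=0, deg C=2: d=3.
Match coefficients ⇒ f(k) = k*(k + 2)**2/3.
R(k) = B(k−1)·f(k)/C(k) = k*(k + 2)**2/(3*k**2 + 11*k + 9); s_k = R·t_k = k*(k**2 + 4*k + 4).
Verify: 3*k**2 + 11*k + 9 matches t_k.
Sum = s_(10) − s_(3); s_(10) = 1440, s_(3) = 75 ⇒ 1365.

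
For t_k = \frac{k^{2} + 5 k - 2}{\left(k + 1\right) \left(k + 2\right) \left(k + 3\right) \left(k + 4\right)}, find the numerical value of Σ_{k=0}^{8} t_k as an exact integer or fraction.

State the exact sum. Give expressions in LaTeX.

Σ = 17/220

Compute t_(k+1)/t_k: get (k + 1)*(5*k + (k + 1)**2 + 3)/((k + 5)*(k**2 + 5*k - 2)).
Factor: A=k + 1; B=k + 5; C=k**2 + 5*k - 2.
Key eq: (k + 1)·f(k+1) = (k + 4)·f(k) + (k**2 + 5*k - 2).
From deg A=1, deg B=1, deg C=2: d=3.
Match coefficients ⇒ f(k) = k*(k**2 - 13)/6.
Get s_k = R·t_k = k*(k**2 - 13)/(6*(k + 1)*(k + 2)*(k + 3)) with R(k) = B(k−1)f(k)/C(k) = k*(k + 4)*(k**2 - 13)/(6*(k**2 + 5*k - 2)).
Check: Δs_k = (k**2 + 5*k - 2)/(k**4 + 10*k**3 + 35*k**2 + 50*k + 24). ✓
Telescoping: Σ = s_(9) − s_(0) = 17/220 − (0) = 17/220.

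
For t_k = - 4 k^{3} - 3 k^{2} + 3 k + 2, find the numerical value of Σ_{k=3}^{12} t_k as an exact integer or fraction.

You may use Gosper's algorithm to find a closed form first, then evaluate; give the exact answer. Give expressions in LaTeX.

Σ = -25990

r(k) = (4*k**3 + 15*k**2 + 15*k + 2)/(4*k**3 + 3*k**2 - 3*k - 2) after simplifying.
So A=1 and B=1, with C=k**3 + 3*k**2/4 - 3*k/4 - 1/2.
Solve (1)·f(k+1) − (1)·f(k) = k**3 + 3*k**2/4 - 3*k/4 - 1/2.
Bound: deg f ≤ 4.
Solving with deg f ≤ 4: f(k) = k**2*(k - 2)*(k + 1)/4.
R(k) = B(k−1)·f(k)/C(k) = k**2*(k - 2)/(4*k**2 - k - 2); s_k = R·t_k = k**2*(-k**2 + k + 2).
Verify: -4*k**3 - 3*k**2 + 3*k + 2 matches t_k.
Σ_(k=3)^(12) t_k = s_(13) − s_(3) = -26026 − (-36) = -25990.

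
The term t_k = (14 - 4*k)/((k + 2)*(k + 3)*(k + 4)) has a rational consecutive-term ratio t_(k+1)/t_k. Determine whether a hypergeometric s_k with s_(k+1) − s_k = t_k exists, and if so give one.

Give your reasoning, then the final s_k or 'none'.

s_k = k*(k + 13)/(2*(k + 2)*(k + 3))

Compute t_(k+1)/t_k: get (k + 2)*(2*k - 5)/((k + 5)*(2*k - 7)).
Normal form (A,B,C) = (k + 2, k + 5, k - 7/2).
Solve (k + 2)·f(k+1) − (k + 4)·f(k) = k - 7/2.
Degrees (1,1,1) ⇒ d ≤ 2.
Match coefficients ⇒ f(k) = -k*(k + 13)/8.
Certificate R = B(k−1)f/C = -k*(k + 4)*(k + 13)/(4*(2*k - 7)) gives s_k = k*(k + 13)/(2*(k + 2)*(k + 3)).
Verify: 2*(7 - 2*k)/(k**3 + 9*k**2 + 26*k + 24) matches t_k.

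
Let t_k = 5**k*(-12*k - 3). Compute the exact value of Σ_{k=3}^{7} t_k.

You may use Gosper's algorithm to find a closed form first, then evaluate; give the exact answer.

The ratio is 5*(4*k + 5)/(4*k + 1).
A = 5, B = 1, C = k + 1/4.
Solve (5)·f(k+1) − (1)·f(k) = k + 1/4.
d = 1 from the (0,0,1) case.
Solving with deg f ≤ 1: f(k) = (k - 1)/4.
Get s_k = R·t_k = 3*5**k*(1 - k) with R(k) = B(k−1)f(k)/C(k) = (k - 1)/(4*k + 1).
Check: Δs_k = 5**k*(-12*k - 3). ✓
Σ_(k=3)^(7) t_k = s_(8) − s_(3) = -8203125 − (-750) = -8202375.

Σ = -8202375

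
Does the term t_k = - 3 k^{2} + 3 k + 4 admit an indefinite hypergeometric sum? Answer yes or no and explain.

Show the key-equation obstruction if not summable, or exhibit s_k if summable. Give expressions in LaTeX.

Yes. s_k = k \left(- k^{2} + 3 k + 2\right).

t_(k+1)/t_k = (3*k**2 + 3*k - 4)/(3*k**2 - 3*k - 4).
A = 1, B = 1, C = k**2 - k - 4/3.
f must satisfy (1)·f(k+1) − (1)·f(k) = k**2 - k - 4/3.
From deg A=0, deg B=0, deg C=2: d=3.
A polynomial solution: f(k) = k*(k**2 - 3*k - 2)/3.
Get s_k = R·t_k = k*(-k**2 + 3*k + 2) with R(k) = B(k−1)f(k)/C(k) = k*(k**2 - 3*k - 2)/(3*k**2 - 3*k - 4).
s_(k+1) − s_k = -3*k**2 + 3*k + 4 = t_k.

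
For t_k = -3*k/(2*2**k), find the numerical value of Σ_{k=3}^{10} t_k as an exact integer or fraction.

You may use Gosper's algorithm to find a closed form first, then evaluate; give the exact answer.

Σ = -759/512

Step 1: r(k) = (k + 1)/(2*k).
Factor: A=1/2; B=1; C=k.
f must satisfy (1/2)·f(k+1) − (1)·f(k) = k.
From deg A=0, deg B=0, deg C=1: d=1.
A polynomial solution: f(k) = -2*(k + 1).
Get s_k = R·t_k = 3*(k + 1)/2**k with R(k) = B(k−1)f(k)/C(k) = -2*(k + 1)/k.
Δs = -3*k/(2*2**k), as required.
Sum = s_(11) − s_(3); s_(11) = 9/512, s_(3) = 3/2 ⇒ -759/512.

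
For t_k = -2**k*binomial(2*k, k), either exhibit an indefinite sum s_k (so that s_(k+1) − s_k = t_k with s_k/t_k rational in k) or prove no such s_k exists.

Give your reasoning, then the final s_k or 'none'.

Compute t_(k+1)/t_k: get 4*(2*k + 1)/(k + 1).
Take A(k)=8*k + 4, B(k)=k + 1, C(k)=1.
Need (8*k + 4)·f(k+1) − (k)·f(k) = 1.
From deg A=1, deg B=1, deg C=0: d=-1.
d = -1 < 0 ⇒ no nonzero polynomial f; not summable.

none — t_k is not Gosper-summable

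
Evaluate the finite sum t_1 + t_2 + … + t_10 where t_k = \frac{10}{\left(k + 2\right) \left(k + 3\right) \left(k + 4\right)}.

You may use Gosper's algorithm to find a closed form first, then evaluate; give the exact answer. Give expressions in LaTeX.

Σ = 425/1092

Ratio r(k) = (k + 2)/(k + 5).
A = k + 2, B = k + 5, C = 1.
Solve (k + 2)·f(k+1) − (k + 4)·f(k) = 1.
deg f ≤ 2 (via 1,1,0).
Coefficient equations give f(k) = k*(k + 5)/12.
Then R = B(k−1)f/C = k*(k + 4)*(k + 5)/12, so s_k = R(k)·t_k = 5*k*(k + 5)/(6*(k + 2)*(k + 3)).
s_(k+1) − s_k = 10/(k**3 + 9*k**2 + 26*k + 24) = t_k.
Evaluate s at k=11 and k=1: 220/273 and 5/12; difference 425/1092.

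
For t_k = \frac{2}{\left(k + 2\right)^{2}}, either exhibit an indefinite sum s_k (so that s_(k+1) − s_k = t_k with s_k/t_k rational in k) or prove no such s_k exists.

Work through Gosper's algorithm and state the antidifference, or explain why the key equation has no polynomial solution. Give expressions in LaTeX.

none — t_k is not Gosper-summable

Ratio r(k) = (k + 2)**2/(k + 3)**2.
Factor: A=k**2 + 4*k + 4; B=k**2 + 6*k + 9; C=1.
f must satisfy (k**2 + 4*k + 4)·f(k+1) − (k**2 + 4*k + 4)·f(k) = 1.
From deg A=2, deg B=2, deg C=0: d=0.
Write f(k) = c0. Then LHS − RHS = -1, requiring -1 = 0: contradictory. No certificate.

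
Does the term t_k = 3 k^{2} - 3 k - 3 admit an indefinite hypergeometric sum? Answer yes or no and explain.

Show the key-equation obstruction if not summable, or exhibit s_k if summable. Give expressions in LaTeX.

t_(k+1)/t_k = (k**2 + k - 1)/(k**2 - k - 1).
Normal form (A,B,C) = (1, 1, k**2 - k - 1).
Key eq: (1)·f(k+1) = (1)·f(k) + (k**2 - k - 1).
d = 3 from the (0,0,2) case.
Match coefficients ⇒ f(k) = k*(k**2 - 3*k - 1)/3.
Certificate R = B(k−1)f/C = k*(k**2 - 3*k - 1)/(3*(k**2 - k - 1)) gives s_k = k*(k**2 - 3*k - 1).
Verify: 3*k**2 - 3*k - 3 matches t_k.

Yes. s_k = k \left(k^{2} - 3 k - 1\right).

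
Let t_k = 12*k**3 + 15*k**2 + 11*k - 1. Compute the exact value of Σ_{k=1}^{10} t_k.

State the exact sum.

Σ = 42670

Compute t_(k+1)/t_k: get (12*k**3 + 51*k**2 + 77*k + 37)/(12*k**3 + 15*k**2 + 11*k - 1).
Normal form (A,B,C) = (1, 1, k**3 + 5*k**2/4 + 11*k/12 - 1/12).
f must satisfy (1)·f(k+1) − (1)·f(k) = k**3 + 5*k**2/4 + 11*k/12 - 1/12.
Degrees (0,0,3) ⇒ d ≤ 4.
Solve for f: f(k) = k*(3*k**3 - k**2 + k - 4)/12 (degree 4 ≤ 4).
So s_k = (B(k−1)f/C)·t_k = (k*(3*k**3 - k**2 + k - 4)/(12*k**3 + 15*k**2 + 11*k - 1))·t_k = k*(3*k**3 - k**2 + k - 4).
Verify: 12*k**3 + 15*k**2 + 11*k - 1 matches t_k.
Telescoping: Σ = s_(11) − s_(1) = 42669 − (-1) = 42670.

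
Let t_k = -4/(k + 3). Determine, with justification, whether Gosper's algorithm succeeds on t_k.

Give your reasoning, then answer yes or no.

Step 1: r(k) = (k + 3)/(k + 4).
A = k + 3, B = k + 4, C = 1.
Solve (k + 3)·f(k+1) − (k + 3)·f(k) = 1.
From deg A=1, deg B=1, deg C=0: d=0.
f = c0 ⇒ A·f(k+1) − B(k−1)·f(k) − C = -1. The system {-1 = 0} is inconsistent; no antidifference.

No — t_k has no hypergeometric antidifference.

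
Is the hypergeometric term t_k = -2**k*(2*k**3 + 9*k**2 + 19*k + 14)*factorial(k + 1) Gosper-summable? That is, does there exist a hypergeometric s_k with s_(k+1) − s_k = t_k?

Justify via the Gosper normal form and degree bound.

Yes. s_k = -2**k*(k**2 + k + 2)*factorial(k + 1).

r(k) = 2*(2*k**4 + 19*k**3 + 73*k**2 + 130*k + 88)/(2*k**3 + 9*k**2 + 19*k + 14) after simplifying.
So A=2*k + 4 and B=1, with C=k**3 + 9*k**2/2 + 19*k/2 + 7.
f must satisfy (2*k + 4)·f(k+1) − (1)·f(k) = k**3 + 9*k**2/2 + 19*k/2 + 7.
From deg A=1, deg B=0, deg C=3: d=2.
Coefficient equations give f(k) = (k**2 + k + 2)/2.
So s_k = (B(k−1)f/C)·t_k = ((k**2 + k + 2)/(2*k**3 + 9*k**2 + 19*k + 14))·t_k = -2**k*(k**2 + k + 2)*factorial(k + 1).
Verify: -2**k*(2*k**3 + 9*k**2 + 19*k + 14)*factorial(k + 1) matches t_k.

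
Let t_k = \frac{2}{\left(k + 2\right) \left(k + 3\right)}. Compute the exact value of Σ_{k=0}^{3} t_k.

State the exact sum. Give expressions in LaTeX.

Σ = 2/3

The ratio is (k + 2)/(k + 4).
Normal form (A,B,C) = (k + 2, k + 4, 1).
Set up (k + 2)·f(k+1) − (k + 3)·f(k) − (1) = 0.
d = 1 from the (1,1,0) case.
Coefficient equations give f(k) = k/2.
Get s_k = R·t_k = k/(k + 2) with R(k) = B(k−1)f(k)/C(k) = k*(k + 3)/2.
s_(k+1) − s_k = 2/(k**2 + 5*k + 6) = t_k.
Evaluate s at k=4 and k=0: 2/3 and 0; difference 2/3.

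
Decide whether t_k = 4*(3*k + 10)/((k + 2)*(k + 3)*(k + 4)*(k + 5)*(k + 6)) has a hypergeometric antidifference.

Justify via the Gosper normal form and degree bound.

Compute t_(k+1)/t_k: get (k + 2)*(3*k + 13)/((k + 7)*(3*k + 10)).
Normal form (A,B,C) = (k + 2, k + 7, k + 10/3).
Key eq: (k + 2)·f(k+1) = (k + 6)·f(k) + (k + 10/3).
From deg A=1, deg B=1, deg C=1: d=4.
Coefficient equations give f(k) = k*(k + 3)*(k**2 + 11*k + 38)/120.
R(k) = B(k−1)·f(k)/C(k) = k*(k + 3)*(k + 6)*(k**2 + 11*k + 38)/(40*(3*k + 10)); s_k = R·t_k = k*(k**2 + 11*k + 38)/(10*(k**3 + 11*k**2 + 38*k + 40)).
Check: Δs_k = 4*(3*k + 10)/(k**5 + 20*k**4 + 155*k**3 + 580*k**2 + 1044*k + 720). ✓

Yes. s_k = k*(k**2 + 11*k + 38)/(10*(k**3 + 11*k**2 + 38*k + 40)).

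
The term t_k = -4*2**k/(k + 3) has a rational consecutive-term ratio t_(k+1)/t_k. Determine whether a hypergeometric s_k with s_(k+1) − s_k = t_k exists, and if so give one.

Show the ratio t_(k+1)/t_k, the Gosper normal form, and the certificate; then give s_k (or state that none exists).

Compute t_(k+1)/t_k: get 2*(k + 3)/(k + 4).
A = 2*k + 6, B = k + 4, C = 1.
Key eq: (2*k + 6)·f(k+1) = (k + 3)·f(k) + (1).
d = -1 from the (1,1,0) case.
Bound -1 < 0, so the key equation has no polynomial solution.

no hypergeometric antidifference exists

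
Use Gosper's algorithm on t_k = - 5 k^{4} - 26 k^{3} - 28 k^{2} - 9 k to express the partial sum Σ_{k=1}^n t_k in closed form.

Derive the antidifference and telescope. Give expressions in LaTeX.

Ratio r(k) = (5*k**4 + 46*k**3 + 136*k**2 + 163*k + 68)/(k*(5*k**3 + 26*k**2 + 28*k + 9)).
A = 1, B = 1, C = k**4 + 26*k**3/5 + 28*k**2/5 + 9*k/5.
Solve (1)·f(k+1) − (1)·f(k) = k**4 + 26*k**3/5 + 28*k**2/5 + 9*k/5.
Degrees (0,0,4) ⇒ d ≤ 5.
Solving with deg f ≤ 5: f(k) = k**2*(k - 1)*(k**2 + 5*k + 3)/5.
So s_k = (B(k−1)f/C)·t_k = (k*(k - 1)*(k**2 + 5*k + 3)/(5*k**3 + 26*k**2 + 28*k + 9))·t_k = k**2*(-k**3 - 4*k**2 + 2*k + 3).
Verify: k*(-5*k**3 - 26*k**2 - 28*k - 9) matches t_k.
s_(n+1) = n*(-n**4 - 9*n**3 - 24*n**2 - 25*n - 9) and s_(1) = 0, so S(n) = n*(-n**4 - 9*n**3 - 24*n**2 - 25*n - 9).

S(n) = n \left(- n^{4} - 9 n^{3} - 24 n^{2} - 25 n - 9\right)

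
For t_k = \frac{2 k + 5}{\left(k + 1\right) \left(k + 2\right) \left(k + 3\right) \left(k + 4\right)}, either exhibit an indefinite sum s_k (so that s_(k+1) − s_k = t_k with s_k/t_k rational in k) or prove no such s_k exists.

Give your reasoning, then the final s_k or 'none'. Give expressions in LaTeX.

r(k) = (k + 1)*(2*k + 7)/((k + 5)*(2*k + 5)) after simplifying.
Take A(k)=k + 1, B(k)=k + 5, C(k)=k + 5/2.
Solve (k + 1)·f(k+1) − (k + 4)·f(k) = k + 5/2.
From deg A=1, deg B=1, deg C=1: d=3.
Match coefficients ⇒ f(k) = k*(k + 2)*(k + 4)/6.
Then R = B(k−1)f/C = k*(k + 2)*(k + 4)**2/(3*(2*k + 5)), so s_k = R(k)·t_k = k*(k + 4)/(3*(k**2 + 4*k + 3)).
Δs = (2*k + 5)/(k**4 + 10*k**3 + 35*k**2 + 50*k + 24), as required.

s_k = \frac{k \left(k + 4\right)}{3 \left(k^{2} + 4 k + 3\right)}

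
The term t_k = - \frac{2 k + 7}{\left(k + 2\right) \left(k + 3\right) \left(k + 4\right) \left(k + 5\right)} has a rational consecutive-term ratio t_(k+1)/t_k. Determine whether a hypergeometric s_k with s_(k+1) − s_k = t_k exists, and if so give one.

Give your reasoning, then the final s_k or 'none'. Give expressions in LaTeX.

s_k = \frac{k \left(- k - 6\right)}{8 \left(k^{2} + 6 k + 8\right)}

The ratio is (k + 2)*(2*k + 9)/((k + 6)*(2*k + 7)).
Gosper form: A/B · C(k+1)/C(k) with A=k + 2, B=k + 6, C=k + 7/2.
Set up (k + 2)·f(k+1) − (k + 5)·f(k) − (k + 7/2) = 0.
deg f ≤ 3 (via 1,1,1).
Solve for f: f(k) = k*(k + 3)*(k + 6)/16 (degree 3 ≤ 3).
Certificate R = B(k−1)f/C = k*(k + 3)*(k + 5)*(k + 6)/(8*(2*k + 7)) gives s_k = k*(-k - 6)/(8*(k**2 + 6*k + 8)).
Verify: (-2*k - 7)/(k**4 + 14*k**3 + 71*k**2 + 154*k + 120) matches t_k.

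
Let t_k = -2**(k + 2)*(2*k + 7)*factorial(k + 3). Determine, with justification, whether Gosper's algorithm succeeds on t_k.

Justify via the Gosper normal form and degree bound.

Yes. s_k = -2**(k + 2)*factorial(k + 3).

t_(k+1)/t_k = 2*(k + 4)*(2*k + 9)/(2*k + 7).
Normal form (A,B,C) = (2*k + 8, 1, k + 7/2).
Key eq: (2*k + 8)·f(k+1) = (1)·f(k) + (k + 7/2).
From deg A=1, deg B=0, deg C=1: d=0.
Solve for f: f(k) = 1/2 (degree 0 ≤ 0).
Certificate R = B(k−1)f/C = 1/(2*k + 7) gives s_k = -2**(k + 2)*factorial(k + 3).
Check: Δs_k = -2**(k + 2)*(2*k + 7)*factorial(k + 3). ✓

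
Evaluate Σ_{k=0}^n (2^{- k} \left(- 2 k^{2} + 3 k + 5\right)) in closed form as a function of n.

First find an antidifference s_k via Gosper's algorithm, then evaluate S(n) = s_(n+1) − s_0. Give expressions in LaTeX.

Ratio r(k) = (2*k**2 + k - 6)/(2*(2*k**2 - 3*k - 5)).
Factor: A=1/2; B=1; C=k**2 - 3*k/2 - 5/2.
Solve (1/2)·f(k+1) − (1)·f(k) = k**2 - 3*k/2 - 5/2.
From deg A=0, deg B=0, deg C=2: d=2.
Coefficient equations give f(k) = -2*k**2 - k + 2.
Certificate R = B(k−1)f/C = -2*(2*k**2 + k - 2)/((k + 1)*(2*k - 5)) gives s_k = 2**(1 - k)*(2*k**2 + k - 2).
Verify: (-2*k**2 + 3*k + 5)/2**k matches t_k.
Evaluate: s_(n+1) = (2*n**2 + 5*n + 1)/2**n; subtract s_(0) = -4 ⇒ S(n) = (2**(n + 2) + 2*n**2 + 5*n + 1)/2**n.

S(n) = 2^{- n} \left(2^{n + 2} + 2 n^{2} + 5 n + 1\right)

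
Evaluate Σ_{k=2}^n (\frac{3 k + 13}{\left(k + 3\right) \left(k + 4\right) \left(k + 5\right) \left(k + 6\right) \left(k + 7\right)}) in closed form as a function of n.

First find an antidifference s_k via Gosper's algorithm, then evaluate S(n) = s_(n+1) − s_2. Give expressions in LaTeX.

S(n) = \frac{n^{3} + 17 n^{2} + 94 n - 112}{280 \left(n^{3} + 17 n^{2} + 94 n + 168\right)}

Step 1: r(k) = (k + 3)*(3*k + 16)/((k + 8)*(3*k + 13)).
Normal form (A,B,C) = (k + 3, k + 8, k + 13/3).
Need (k + 3)·f(k+1) − (k + 7)·f(k) = k + 13/3.
deg f ≤ 4 (via 1,1,1).
Coefficient equations give f(k) = k*(k + 4)*(k**2 + 14*k + 63)/270.
Certificate R = B(k−1)f/C = k*(k + 4)*(k + 7)*(k**2 + 14*k + 63)/(90*(3*k + 13)) gives s_k = k*(k**2 + 14*k + 63)/(90*(k**3 + 14*k**2 + 63*k + 90)).
Verify: (3*k + 13)/(k**5 + 25*k**4 + 245*k**3 + 1175*k**2 + 2754*k + 2520) matches t_k.
s_(n+1) = (n**3 + 17*n**2 + 94*n + 78)/(90*(n**3 + 17*n**2 + 94*n + 168)) and s_(2) = 19/2520, so S(n) = (n**3 + 17*n**2 + 94*n - 112)/(280*(n**3 + 17*n**2 + 94*n + 168)).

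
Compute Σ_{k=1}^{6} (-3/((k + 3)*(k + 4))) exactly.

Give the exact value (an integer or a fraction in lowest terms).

Ratio r(k) = (k + 3)/(k + 5).
So A=k + 3 and B=k + 5, with C=1.
Need (k + 3)·f(k+1) − (k + 4)·f(k) = 1.
deg f ≤ 1 (via 1,1,0).
Coefficient equations give f(k) = k/3.
Get s_k = R·t_k = -k/(k + 3) with R(k) = B(k−1)f(k)/C(k) = k*(k + 4)/3.
Check: Δs_k = -3/(k**2 + 7*k + 12). ✓
Σ_(k=1)^(6) t_k = s_(7) − s_(1) = -7/10 − (-1/4) = -9/20.

Σ = -9/20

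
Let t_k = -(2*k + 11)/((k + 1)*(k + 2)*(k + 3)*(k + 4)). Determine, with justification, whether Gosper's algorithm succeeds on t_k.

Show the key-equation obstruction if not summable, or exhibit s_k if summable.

Step 1: r(k) = (k + 1)*(2*k + 13)/((k + 5)*(2*k + 11)).
Take A(k)=k + 1, B(k)=k + 5, C(k)=k + 11/2.
f must satisfy (k + 1)·f(k+1) − (k + 4)·f(k) = k + 11/2.
From deg A=1, deg B=1, deg C=1: d=3.
Solve for f: f(k) = k*(2*k**2 + 12*k + 19)/6 (degree 3 ≤ 3).
R(k) = B(k−1)·f(k)/C(k) = k*(k + 4)*(2*k**2 + 12*k + 19)/(3*(2*k + 11)); s_k = R·t_k = k*(-2*k**2 - 12*k - 19)/(3*(k + 1)*(k + 2)*(k + 3)).
Check: Δs_k = (-2*k - 11)/(k**4 + 10*k**3 + 35*k**2 + 50*k + 24). ✓

Yes. s_k = k*(-2*k**2 - 12*k - 19)/(3*(k + 1)*(k + 2)*(k + 3)).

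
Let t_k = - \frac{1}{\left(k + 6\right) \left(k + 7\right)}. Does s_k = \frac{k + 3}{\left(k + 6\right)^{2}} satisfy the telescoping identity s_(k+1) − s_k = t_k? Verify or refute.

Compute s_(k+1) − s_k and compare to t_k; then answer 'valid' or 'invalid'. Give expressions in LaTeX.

Invalid: residual \frac{3 \left(2 k + 13\right)}{k^{4} + 26 k^{3} + 253 k^{2} + 1092 k + 1764} ≠ 0.

s_(k+1) = (k + 4)/(k + 7)**2
s_(k+1) − s_k = (-(k + 3)*(k + 7)**2 + (k + 4)*(k + 6)**2)/((k + 6)**2*(k + 7)**2)
(s_(k+1) − s_k) − t_k = 3*(2*k + 13)/(k**4 + 26*k**3 + 253*k**2 + 1092*k + 1764)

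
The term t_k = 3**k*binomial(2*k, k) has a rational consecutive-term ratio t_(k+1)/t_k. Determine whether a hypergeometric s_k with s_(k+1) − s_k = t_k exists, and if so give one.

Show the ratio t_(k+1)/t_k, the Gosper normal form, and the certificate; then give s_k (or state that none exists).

no hypergeometric antidifference exists

r(k) = 6*(2*k + 1)/(k + 1) after simplifying.
Take A(k)=12*k + 6, B(k)=k + 1, C(k)=1.
Set up (12*k + 6)·f(k+1) − (k)·f(k) − (1) = 0.
From deg A=1, deg B=1, deg C=0: d=-1.
Bound -1 < 0, so the key equation has no polynomial solution.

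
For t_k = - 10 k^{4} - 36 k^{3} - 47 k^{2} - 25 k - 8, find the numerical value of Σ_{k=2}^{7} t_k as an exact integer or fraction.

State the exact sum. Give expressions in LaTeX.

Σ = -82194

Ratio r(k) = (10*k**4 + 76*k**3 + 215*k**2 + 267*k + 126)/(10*k**4 + 36*k**3 + 47*k**2 + 25*k + 8).
So A=1 and B=1, with C=k**4 + 18*k**3/5 + 47*k**2/10 + 5*k/2 + 4/5.
Key eq: (1)·f(k+1) = (1)·f(k) + (k**4 + 18*k**3/5 + 47*k**2/10 + 5*k/2 + 4/5).
From deg A=0, deg B=0, deg C=4: d=5.
Solve for f: f(k) = k*(2*k**4 + 4*k**3 + k**2 - 2*k + 3)/10 (degree 5 ≤ 5).
So s_k = (B(k−1)f/C)·t_k = (k*(2*k**4 + 4*k**3 + k**2 - 2*k + 3)/(10*k**4 + 36*k**3 + 47*k**2 + 25*k + 8))·t_k = k*(-2*k**4 - 4*k**3 - k**2 + 2*k - 3).
Verify: -10*k**4 - 36*k**3 - 47*k**2 - 25*k - 8 matches t_k.
Sum = s_(8) − s_(2); s_(8) = -82328, s_(2) = -134 ⇒ -82194.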